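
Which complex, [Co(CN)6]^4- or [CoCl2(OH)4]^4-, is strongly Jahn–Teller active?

[Co(CN)6]^4-

[Co(CN)6]^4-: Each cyanide is −1; balancing the −4 overall charge requires Co(II). Cobalt is a group-9 element; Co(II) is therefore d⁷. Cyanide is a strong-field ligand (high in the spectrochemical series) for a first-row metal, so the complex is low-spin. The t₂g⁶e_g¹ (low-spin) configuration has an unevenly filled e_g set; the Jahn–Teller theorem predicts a tetragonal distortion (typically axial elongation) to lift the degeneracy.
[CoCl2(OH)4]^4-: Each chloride is −1; each hydroxide is −1; balancing the −4 overall charge requires Co(II). Group 9 minus oxidation state 2 gives a d⁷ configuration. Chloride and hydroxide are weak-field ligands for a first-row metal, so the complex is high-spin. The d⁷ configuration leaves the e_g set evenly filled (or empty) — no strong Jahn–Teller driving force.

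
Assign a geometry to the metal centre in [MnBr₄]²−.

Summing ligand charges against the −2 overall charge gives an oxidation state of +2 for manganese.
Manganese is a group-7 element; Mn(II) is therefore d⁵.
With 4 monodentate ligands the coordination number is 4.
Bromide is a weak-field ligand.
A high-spin d⁵ ion has zero CFSE in either geometry, so four ligands adopt the sterically favoured tetrahedral geometry.

tetrahedral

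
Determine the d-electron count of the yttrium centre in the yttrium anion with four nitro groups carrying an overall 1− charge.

d0

Ligand charges: each nitro (N-bound nitrite) is −1. With an overall charge of −1 the yttrium centre must be in the +3 oxidation state.
Y sits in group 3, so the d-electron count is 3 − 3 = 0.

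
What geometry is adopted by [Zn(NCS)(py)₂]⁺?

trigonal planar

Summing ligand charges against the +1 overall charge gives an oxidation state of +2 for zinc.
Zn sits in group 12, so the d-electron count is 12 − 2 = 10.
With 3 monodentate ligands the coordination number is 3.
Three ligands around a d¹⁰ centre minimise repulsion in a trigonal-planar arrangement.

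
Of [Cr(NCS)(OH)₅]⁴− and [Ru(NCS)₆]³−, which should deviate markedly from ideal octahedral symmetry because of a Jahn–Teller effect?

[Cr(NCS)(OH)₅]⁴−

[Cr(NCS)(OH)₅]⁴−: Ligand charges: each isothiocyanate is −1; each hydroxide is −1. With an overall charge of −4 the chromium centre must be in the +2 oxidation state. Cr sits in group 6, so the d-electron count is 6 − 2 = 4. Hydroxide and isothiocyanate are weak-field ligands for a first-row metal, so the complex is high-spin. The t₂g³e_g¹ (high-spin) configuration has an unevenly filled e_g set; the Jahn–Teller theorem predicts a tetragonal distortion (typically axial elongation) to lift the degeneracy.
[Ru(NCS)₆]³−: Ligand charges: each isothiocyanate is −1. With an overall charge of −3 the ruthenium centre must be in the +3 oxidation state. Ruthenium is a group-8 element; Ru(III) is therefore d⁵. A 4d ion has a large Δₒ and is invariably low-spin. The d⁵ configuration leaves the e_g set evenly filled (or empty) — no strong Jahn–Teller driving force.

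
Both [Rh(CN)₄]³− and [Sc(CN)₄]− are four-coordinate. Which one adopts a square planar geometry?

[Rh(CN)₄]³−

For [Rh(CN)₄]³−: Ligand charges: each cyanide is −1. With an overall charge of −3 the rhodium centre must be in the +1 oxidation state. Group 9 minus oxidation state 1 gives a d⁸ configuration. A 4d d⁸ ion has a large crystal-field splitting; square planar leaves the high-energy d_{x²−y²} orbital empty and maximises CFSE. → square planar.
For [Sc(CN)₄]−: Summing ligand charges against the −1 overall charge gives an oxidation state of +3 for scandium. Scandium is a group-3 element; Sc(III) is therefore d⁰. A d⁰ ion has no crystal-field stabilisation preference between square planar and tetrahedral, so four ligands adopt the sterically favoured tetrahedral geometry. → tetrahedral.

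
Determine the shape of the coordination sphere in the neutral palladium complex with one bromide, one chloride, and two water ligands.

Summing ligand charges against the 0 overall charge gives an oxidation state of +2 for palladium.
Pd sits in group 10, so the d-electron count is 10 − 2 = 8.
With 4 monodentate ligands the coordination number is 4.
A 4d d⁸ ion has a large crystal-field splitting; square planar leaves the high-energy d_{x²−y²} orbital empty and maximises CFSE.

square planar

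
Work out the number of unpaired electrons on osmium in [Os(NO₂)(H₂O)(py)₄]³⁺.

2

Each nitro (N-bound nitrite) is −1; water is neutral; pyridine is neutral; balancing the +3 overall charge requires Os(IV).
Osmium is a group-8 element; Os(IV) is therefore d⁴.
The spin state decides the count: a 5d ion has a large Δₒ and is invariably low-spin.
An octahedral low-spin d⁴ ion is t₂g⁴e_g⁰, giving 2 unpaired electrons.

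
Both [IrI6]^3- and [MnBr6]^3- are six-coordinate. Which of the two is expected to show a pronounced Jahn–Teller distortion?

[MnBr6]^3-

[IrI6]^3-: Each iodide is −1; balancing the −3 overall charge requires Ir(III). Iridium is a group-9 element; Ir(III) is therefore d⁶. A 5d ion has a large Δₒ and is invariably low-spin. The d⁶ configuration leaves the e_g set evenly filled (or empty) — no strong Jahn–Teller driving force.
[MnBr6]^3-: Summing ligand charges against the −3 overall charge gives an oxidation state of +3 for manganese. Manganese is a group-7 element; Mn(III) is therefore d⁴. Bromide is a weak-field ligand for a first-row metal, so the complex is high-spin. The t₂g³e_g¹ (high-spin) configuration has an unevenly filled e_g set; the Jahn–Teller theorem predicts a tetragonal distortion (typically axial elongation) to lift the degeneracy.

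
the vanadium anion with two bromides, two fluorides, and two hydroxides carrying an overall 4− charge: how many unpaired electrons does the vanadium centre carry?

3

Ligand charges: each bromide is −1; each fluoride is −1; each hydroxide is −1. With an overall charge of −4 the vanadium centre must be in the +2 oxidation state.
V sits in group 5, so the d-electron count is 5 − 2 = 3.
In an octahedral field the d³ configuration is t₂g³e_g⁰ (only one arrangement possible), giving 3 unpaired electrons.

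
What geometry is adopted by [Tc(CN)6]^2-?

octahedral

Summing ligand charges against the −2 overall charge gives an oxidation state of +4 for technetium.
Tc sits in group 7, so the d-electron count is 7 − 4 = 3.
With 6 monodentate ligands the coordination number is 6.
Six donors around a single metal centre give an octahedral coordination sphere.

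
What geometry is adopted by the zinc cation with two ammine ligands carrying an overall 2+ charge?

linear

Ammonia is neutral; balancing the +2 overall charge requires Zn(II).
Zn sits in group 12, so the d-electron count is 12 − 2 = 10.
With 2 monodentate ligands the coordination number is 2.
A d¹⁰ ion with only two ligands adopts a linear arrangement (sp hybridisation; no CFSE preference).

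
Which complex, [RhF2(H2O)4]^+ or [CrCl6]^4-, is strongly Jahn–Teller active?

[CrCl6]^4-

[RhF2(H2O)4]^+: Ligand charges: each fluoride is −1; water is neutral. With an overall charge of +1 the rhodium centre must be in the +3 oxidation state. Rhodium is a group-9 element; Rh(III) is therefore d⁶. A 4d ion has a large Δₒ and is invariably low-spin. The d⁶ configuration leaves the e_g set evenly filled (or empty) — no strong Jahn–Teller driving force.
[CrCl6]^4-: Ligand charges: each chloride is −1. With an overall charge of −4 the chromium centre must be in the +2 oxidation state. Chromium is a group-6 element; Cr(II) is therefore d⁴. Chloride is a weak-field ligand for a first-row metal, so the complex is high-spin. The t₂g³e_g¹ (high-spin) configuration has an unevenly filled e_g set; the Jahn–Teller theorem predicts a tetragonal distortion (typically axial elongation) to lift the degeneracy.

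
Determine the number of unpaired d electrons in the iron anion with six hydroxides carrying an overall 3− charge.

5

Summing ligand charges against the −3 overall charge gives an oxidation state of +3 for iron.
Iron is a group-8 element; Fe(III) is therefore d⁵.
The spin state decides the count: Hydroxide is a weak-field ligand for a first-row metal, so the complex is high-spin.
An octahedral high-spin d⁵ ion is t₂g³e_g², giving 5 unpaired electrons.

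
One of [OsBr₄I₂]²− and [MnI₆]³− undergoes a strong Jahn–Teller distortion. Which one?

[OsBr₄I₂]²−: Summing ligand charges against the −2 overall charge gives an oxidation state of +4 for osmium. Os sits in group 8, so the d-electron count is 8 − 4 = 4. A 5d ion has a large Δₒ and is invariably low-spin. The d⁴ configuration leaves the e_g set evenly filled (or empty) — no strong Jahn–Teller driving force.
[MnI₆]³−: Ligand charges: each iodide is −1. With an overall charge of −3 the manganese centre must be in the +3 oxidation state. Group 7 minus oxidation state 3 gives a d⁴ configuration. Iodide is a weak-field ligand for a first-row metal, so the complex is high-spin. The t₂g³e_g¹ (high-spin) configuration has an unevenly filled e_g set; the Jahn–Teller theorem predicts a tetragonal distortion (typically axial elongation) to lift the degeneracy.

[MnI₆]³−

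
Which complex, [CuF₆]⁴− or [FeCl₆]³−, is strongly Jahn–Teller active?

[CuF₆]⁴−

[CuF₆]⁴−: Each fluoride is −1; balancing the −4 overall charge requires Cu(II). Cu sits in group 11, so the d-electron count is 11 − 2 = 9. The t₂g⁶e_g³ configuration has an unevenly filled e_g set; the Jahn–Teller theorem predicts a tetragonal distortion (typically axial elongation) to lift the degeneracy.
[FeCl₆]³−: Each chloride is −1; balancing the −3 overall charge requires Fe(III). Iron is a group-8 element; Fe(III) is therefore d⁵. Chloride is a weak-field ligand for a first-row metal, so the complex is high-spin. The d⁵ configuration leaves the e_g set evenly filled (or empty) — no strong Jahn–Teller driving force.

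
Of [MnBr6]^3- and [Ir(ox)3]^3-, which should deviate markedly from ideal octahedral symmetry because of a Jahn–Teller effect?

[MnBr6]^3-: Each bromide is −1; balancing the −3 overall charge requires Mn(III). Manganese is a group-7 element; Mn(III) is therefore d⁴. Bromide is a weak-field ligand for a first-row metal, so the complex is high-spin. The t₂g³e_g¹ (high-spin) configuration has an unevenly filled e_g set; the Jahn–Teller theorem predicts a tetragonal distortion (typically axial elongation) to lift the degeneracy.
[Ir(ox)3]^3-: Ligand charges: each oxalate is −2. With an overall charge of −3 the iridium centre must be in the +3 oxidation state. Group 9 minus oxidation state 3 gives a d⁶ configuration. A 5d ion has a large Δₒ and is invariably low-spin. The d⁶ configuration leaves the e_g set evenly filled (or empty) — no strong Jahn–Teller driving force.

[MnBr6]^3-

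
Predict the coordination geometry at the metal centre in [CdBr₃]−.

trigonal planar

Summing ligand charges against the −1 overall charge gives an oxidation state of +2 for cadmium.
Cadmium is a group-12 element; Cd(II) is therefore d¹⁰.
With 3 monodentate ligands the coordination number is 3.
Three ligands around a d¹⁰ centre minimise repulsion in a trigonal-planar arrangement.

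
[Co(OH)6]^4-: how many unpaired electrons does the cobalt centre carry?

Summing ligand charges against the −4 overall charge gives an oxidation state of +2 for cobalt.
Cobalt is a group-9 element; Co(II) is therefore d⁷.
The spin state decides the count: Hydroxide is a weak-field ligand for a first-row metal, so the complex is high-spin.
An octahedral high-spin d⁷ ion is t₂g⁵e_g², giving 3 unpaired electrons.

3 unpaired electrons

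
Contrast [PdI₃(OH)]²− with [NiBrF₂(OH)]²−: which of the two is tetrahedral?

For [PdI₃(OH)]²−: Ligand charges: each iodide is −1; each hydroxide is −1. With an overall charge of −2 the palladium centre must be in the +2 oxidation state. Pd sits in group 10, so the d-electron count is 10 − 2 = 8. A 4d d⁸ ion has a large crystal-field splitting; square planar leaves the high-energy d_{x²−y²} orbital empty and maximises CFSE. → square planar.
For [NiBrF₂(OH)]²−: Ligand charges: each bromide is −1; each fluoride is −1; each hydroxide is −1. With an overall charge of −2 the nickel centre must be in the +2 oxidation state. Ni sits in group 10, so the d-electron count is 10 − 2 = 8. Bromide, fluoride, and hydroxide are weak-field ligands. With weak-field ligands the CFSE gain from square planar is small, so a 3d d⁸ ion takes the sterically preferred tetrahedral geometry. → tetrahedral.

[NiBrF₂(OH)]²−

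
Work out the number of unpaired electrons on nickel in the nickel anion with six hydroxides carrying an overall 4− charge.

Each hydroxide is −1; balancing the −4 overall charge requires Ni(II).
Nickel is a group-10 element; Ni(II) is therefore d⁸.
In an octahedral field the d⁸ configuration is t₂g⁶e_g² (only one arrangement possible), giving 2 unpaired electrons.

2 unpaired electrons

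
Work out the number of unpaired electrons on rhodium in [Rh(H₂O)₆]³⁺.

Summing ligand charges against the +3 overall charge gives an oxidation state of +3 for rhodium.
Rhodium is a group-9 element; Rh(III) is therefore d⁶.
The spin state decides the count: a 4d ion has a large Δₒ and is invariably low-spin.
An octahedral low-spin d⁶ ion is t₂g⁶e_g⁰, giving 0 unpaired electrons.

0 unpaired electrons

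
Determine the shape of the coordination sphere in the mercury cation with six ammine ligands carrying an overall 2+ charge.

Ligand charges: ammonia is neutral. With an overall charge of +2 the mercury centre must be in the +2 oxidation state.
Group 12 minus oxidation state 2 gives a d¹⁰ configuration.
Coordination number: 6.
Six donors around a single metal centre give an octahedral coordination sphere.

octahedral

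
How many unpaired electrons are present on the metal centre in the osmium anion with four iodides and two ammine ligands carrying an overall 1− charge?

1 unpaired electron

Each iodide is −1; ammonia is neutral; balancing the −1 overall charge requires Os(III).
Osmium is a group-8 element; Os(III) is therefore d⁵.
The spin state decides the count: a 5d ion has a large Δₒ and is invariably low-spin.
An octahedral low-spin d⁵ ion is t₂g⁵e_g⁰, giving 1 unpaired electron.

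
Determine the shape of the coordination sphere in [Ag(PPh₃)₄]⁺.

Summing ligand charges against the +1 overall charge gives an oxidation state of +1 for silver.
Group 11 minus oxidation state 1 gives a d¹⁰ configuration.
Coordination number: 4.
A d¹⁰ ion has no crystal-field stabilisation preference between square planar and tetrahedral, so four ligands adopt the sterically favoured tetrahedral geometry.

tetrahedral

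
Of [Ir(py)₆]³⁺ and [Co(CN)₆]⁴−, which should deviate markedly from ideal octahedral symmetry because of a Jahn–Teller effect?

[Ir(py)₆]³⁺: Pyridine is neutral; balancing the +3 overall charge requires Ir(III). Ir sits in group 9, so the d-electron count is 9 − 3 = 6. A 5d ion has a large Δₒ and is invariably low-spin. The d⁶ configuration leaves the e_g set evenly filled (or empty) — no strong Jahn–Teller driving force.
[Co(CN)₆]⁴−: Summing ligand charges against the −4 overall charge gives an oxidation state of +2 for cobalt. Co sits in group 9, so the d-electron count is 9 − 2 = 7. Cyanide is a strong-field ligand (high in the spectrochemical series) for a first-row metal, so the complex is low-spin. The t₂g⁶e_g¹ (low-spin) configuration has an unevenly filled e_g set; the Jahn–Teller theorem predicts a tetragonal distortion (typically axial elongation) to lift the degeneracy.

[Co(CN)₆]⁴−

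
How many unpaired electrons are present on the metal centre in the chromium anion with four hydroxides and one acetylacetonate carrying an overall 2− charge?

3 unpaired electrons

Summing ligand charges against the −2 overall charge gives an oxidation state of +3 for chromium.
Group 6 minus oxidation state 3 gives a d³ configuration.
Counting donor atoms: 4×hydroxide (monodentate) → 4 donors; 1×acetylacetonate (bidentate) → 2 donors. Coordination number = 6.
In an octahedral field the d³ configuration is t₂g³e_g⁰ (only one arrangement possible), giving 3 unpaired electrons.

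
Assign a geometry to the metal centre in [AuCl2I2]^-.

Summing ligand charges against the −1 overall charge gives an oxidation state of +3 for gold.
Group 11 minus oxidation state 3 gives a d⁸ configuration.
Coordination number: 4.
A 5d d⁸ ion has a large crystal-field splitting; square planar leaves the high-energy d_{x²−y²} orbital empty and maximises CFSE.

square planar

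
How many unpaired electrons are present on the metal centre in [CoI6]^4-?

3 unpaired electrons

Ligand charges: each iodide is −1. With an overall charge of −4 the cobalt centre must be in the +2 oxidation state.
Co sits in group 9, so the d-electron count is 9 − 2 = 7.
The spin state decides the count: Iodide is a weak-field ligand for a first-row metal, so the complex is high-spin.
An octahedral high-spin d⁷ ion is t₂g⁵e_g², giving 3 unpaired electrons.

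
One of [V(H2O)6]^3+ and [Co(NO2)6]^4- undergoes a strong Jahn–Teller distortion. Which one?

[V(H2O)6]^3+: Ligand charges: water is neutral. With an overall charge of +3 the vanadium centre must be in the +3 oxidation state. V sits in group 5, so the d-electron count is 5 − 3 = 2. The d² configuration leaves the e_g set evenly filled (or empty) — no strong Jahn–Teller driving force.
[Co(NO2)6]^4-: Ligand charges: each nitro (N-bound nitrite) is −1. With an overall charge of −4 the cobalt centre must be in the +2 oxidation state. Group 9 minus oxidation state 2 gives a d⁷ configuration. Nitro (N-bound nitrite) is a strong-field ligand (high in the spectrochemical series) for a first-row metal, so the complex is low-spin. The t₂g⁶e_g¹ (low-spin) configuration has an unevenly filled e_g set; the Jahn–Teller theorem predicts a tetragonal distortion (typically axial elongation) to lift the degeneracy.

[Co(NO2)6]^4-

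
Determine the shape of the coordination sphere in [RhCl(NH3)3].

square planar

Each chloride is −1; ammonia is neutral; balancing the 0 overall charge requires Rh(I).
Rh sits in group 9, so the d-electron count is 9 − 1 = 8.
Coordination number: 4.
A 4d d⁸ ion has a large crystal-field splitting; square planar leaves the high-energy d_{x²−y²} orbital empty and maximises CFSE.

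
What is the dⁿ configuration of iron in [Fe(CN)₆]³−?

d5

Each cyanide is −1; balancing the −3 overall charge requires Fe(III).
Fe sits in group 8, so the d-electron count is 8 − 3 = 5.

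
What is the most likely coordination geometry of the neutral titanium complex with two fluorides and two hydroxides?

tetrahedral

Ligand charges: each fluoride is −1; each hydroxide is −1. With an overall charge of 0 the titanium centre must be in the +4 oxidation state.
Ti sits in group 4, so the d-electron count is 4 − 4 = 0.
Coordination number: 4.
A d⁰ ion has no crystal-field stabilisation preference between square planar and tetrahedral, so four ligands adopt the sterically favoured tetrahedral geometry.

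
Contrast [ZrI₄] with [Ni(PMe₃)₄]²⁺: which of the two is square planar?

[Ni(PMe₃)₄]²⁺

For [ZrI₄]: Summing ligand charges against the 0 overall charge gives an oxidation state of +4 for zirconium. Group 4 minus oxidation state 4 gives a d⁰ configuration. A d⁰ ion has no crystal-field stabilisation preference between square planar and tetrahedral, so four ligands adopt the sterically favoured tetrahedral geometry. → tetrahedral.
For [Ni(PMe₃)₄]²⁺: Ligand charges: trimethylphosphine is neutral. With an overall charge of +2 the nickel centre must be in the +2 oxidation state. Group 10 minus oxidation state 2 gives a d⁸ configuration. Trimethylphosphine is a strong-field ligand (high in the spectrochemical series). A 3d d⁸ ion with strong-field ligands gains enough CFSE to favour square planar over tetrahedral. → square planar.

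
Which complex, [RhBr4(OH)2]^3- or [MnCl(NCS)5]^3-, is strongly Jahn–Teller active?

[MnCl(NCS)5]^3-

[RhBr4(OH)2]^3-: Ligand charges: each bromide is −1; each hydroxide is −1. With an overall charge of −3 the rhodium centre must be in the +3 oxidation state. Rhodium is a group-9 element; Rh(III) is therefore d⁶. A 4d ion has a large Δₒ and is invariably low-spin. The d⁶ configuration leaves the e_g set evenly filled (or empty) — no strong Jahn–Teller driving force.
[MnCl(NCS)5]^3-: Summing ligand charges against the −3 overall charge gives an oxidation state of +3 for manganese. Manganese is a group-7 element; Mn(III) is therefore d⁴. Chloride and isothiocyanate are weak-field ligands for a first-row metal, so the complex is high-spin. The t₂g³e_g¹ (high-spin) configuration has an unevenly filled e_g set; the Jahn–Teller theorem predicts a tetragonal distortion (typically axial elongation) to lift the degeneracy.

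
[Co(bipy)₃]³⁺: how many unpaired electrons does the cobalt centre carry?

Ligand charges: 2,2′-bipyridine is neutral. With an overall charge of +3 the cobalt centre must be in the +3 oxidation state.
Group 9 minus oxidation state 3 gives a d⁶ configuration.
Counting donor atoms: 3×2,2′-bipyridine (bidentate) → 6 donors. Coordination number = 6.
The spin state decides the count: Co(III) has an exceptionally large octahedral splitting and is low-spin with essentially every ligand except fluoride.
An octahedral low-spin d⁶ ion is t₂g⁶e_g⁰, giving 0 unpaired electrons.

0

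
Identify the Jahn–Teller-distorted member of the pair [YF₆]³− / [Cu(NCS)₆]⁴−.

[YF₆]³−: Ligand charges: each fluoride is −1. With an overall charge of −3 the yttrium centre must be in the +3 oxidation state. Group 3 minus oxidation state 3 gives a d⁰ configuration. The d⁰ configuration leaves the e_g set evenly filled (or empty) — no strong Jahn–Teller driving force.
[Cu(NCS)₆]⁴−: Each isothiocyanate is −1; balancing the −4 overall charge requires Cu(II). Cu sits in group 11, so the d-electron count is 11 − 2 = 9. The t₂g⁶e_g³ configuration has an unevenly filled e_g set; the Jahn–Teller theorem predicts a tetragonal distortion (typically axial elongation) to lift the degeneracy.

[Cu(NCS)₆]⁴−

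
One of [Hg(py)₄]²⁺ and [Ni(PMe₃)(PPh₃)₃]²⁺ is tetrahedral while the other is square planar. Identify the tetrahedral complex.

For [Hg(py)₄]²⁺: Summing ligand charges against the +2 overall charge gives an oxidation state of +2 for mercury. Group 12 minus oxidation state 2 gives a d¹⁰ configuration. A d¹⁰ ion has no crystal-field stabilisation preference between square planar and tetrahedral, so four ligands adopt the sterically favoured tetrahedral geometry. → tetrahedral.
For [Ni(PMe₃)(PPh₃)₃]²⁺: Ligand charges: trimethylphosphine is neutral; triphenylphosphine is neutral. With an overall charge of +2 the nickel centre must be in the +2 oxidation state. Ni sits in group 10, so the d-electron count is 10 − 2 = 8. Trimethylphosphine and triphenylphosphine are strong-field ligands (high in the spectrochemical series). A 3d d⁸ ion with strong-field ligands gains enough CFSE to favour square planar over tetrahedral. → square planar.

[Hg(py)₄]²⁺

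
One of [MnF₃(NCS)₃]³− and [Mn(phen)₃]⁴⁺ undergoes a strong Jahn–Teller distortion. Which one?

[MnF₃(NCS)₃]³−

[MnF₃(NCS)₃]³−: Each fluoride is −1; each isothiocyanate is −1; balancing the −3 overall charge requires Mn(III). Group 7 minus oxidation state 3 gives a d⁴ configuration. Fluoride and isothiocyanate are weak-field ligands for a first-row metal, so the complex is high-spin. The t₂g³e_g¹ (high-spin) configuration has an unevenly filled e_g set; the Jahn–Teller theorem predicts a tetragonal distortion (typically axial elongation) to lift the degeneracy.
[Mn(phen)₃]⁴⁺: Ligand charges: 1,10-phenanthroline is neutral. With an overall charge of +4 the manganese centre must be in the +4 oxidation state. Manganese is a group-7 element; Mn(IV) is therefore d³. The d³ configuration leaves the e_g set evenly filled (or empty) — no strong Jahn–Teller driving force.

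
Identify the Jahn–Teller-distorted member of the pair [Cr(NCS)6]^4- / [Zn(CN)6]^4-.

[Cr(NCS)6]^4-

[Cr(NCS)6]^4-: Ligand charges: each isothiocyanate is −1. With an overall charge of −4 the chromium centre must be in the +2 oxidation state. Cr sits in group 6, so the d-electron count is 6 − 2 = 4. Isothiocyanate is a weak-field ligand for a first-row metal, so the complex is high-spin. The t₂g³e_g¹ (high-spin) configuration has an unevenly filled e_g set; the Jahn–Teller theorem predicts a tetragonal distortion (typically axial elongation) to lift the degeneracy.
[Zn(CN)6]^4-: Ligand charges: each cyanide is −1. With an overall charge of −4 the zinc centre must be in the +2 oxidation state. Zinc is a group-12 element; Zn(II) is therefore d¹⁰. The d¹⁰ configuration leaves the e_g set evenly filled (or empty) — no strong Jahn–Teller driving force.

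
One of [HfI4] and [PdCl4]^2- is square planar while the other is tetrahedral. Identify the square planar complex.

For [HfI4]: Each iodide is −1; balancing the 0 overall charge requires Hf(IV). Hf sits in group 4, so the d-electron count is 4 − 4 = 0. A d⁰ ion has no crystal-field stabilisation preference between square planar and tetrahedral, so four ligands adopt the sterically favoured tetrahedral geometry. → tetrahedral.
For [PdCl4]^2-: Each chloride is −1; balancing the −2 overall charge requires Pd(II). Pd sits in group 10, so the d-electron count is 10 − 2 = 8. A 4d d⁸ ion has a large crystal-field splitting; square planar leaves the high-energy d_{x²−y²} orbital empty and maximises CFSE. → square planar.

[PdCl4]^2-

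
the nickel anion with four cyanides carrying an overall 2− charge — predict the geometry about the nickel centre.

Summing ligand charges against the −2 overall charge gives an oxidation state of +2 for nickel.
Ni sits in group 10, so the d-electron count is 10 − 2 = 8.
Coordination number: 4.
Cyanide is a strong-field ligand (high in the spectrochemical series).
A 3d d⁸ ion with strong-field ligands gains enough CFSE to favour square planar over tetrahedral.

square planar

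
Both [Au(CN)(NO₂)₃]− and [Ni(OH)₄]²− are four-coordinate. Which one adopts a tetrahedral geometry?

For [Au(CN)(NO₂)₃]−: Summing ligand charges against the −1 overall charge gives an oxidation state of +3 for gold. Group 11 minus oxidation state 3 gives a d⁸ configuration. A 5d d⁸ ion has a large crystal-field splitting; square planar leaves the high-energy d_{x²−y²} orbital empty and maximises CFSE. → square planar.
For [Ni(OH)₄]²−: Each hydroxide is −1; balancing the −2 overall charge requires Ni(II). Nickel is a group-10 element; Ni(II) is therefore d⁸. Hydroxide is a weak-field ligand. With weak-field ligands the CFSE gain from square planar is small, so a 3d d⁸ ion takes the sterically preferred tetrahedral geometry. → tetrahedral.

[Ni(OH)₄]²−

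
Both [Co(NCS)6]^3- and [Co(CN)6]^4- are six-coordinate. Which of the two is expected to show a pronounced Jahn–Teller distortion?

[Co(NCS)6]^3-: Each isothiocyanate is −1; balancing the −3 overall charge requires Co(III). Cobalt is a group-9 element; Co(III) is therefore d⁶. Co(III) has an exceptionally large octahedral splitting and is low-spin with essentially every ligand except fluoride. The d⁶ configuration leaves the e_g set evenly filled (or empty) — no strong Jahn–Teller driving force.
[Co(CN)6]^4-: Each cyanide is −1; balancing the −4 overall charge requires Co(II). Group 9 minus oxidation state 2 gives a d⁷ configuration. Cyanide is a strong-field ligand (high in the spectrochemical series) for a first-row metal, so the complex is low-spin. The t₂g⁶e_g¹ (low-spin) configuration has an unevenly filled e_g set; the Jahn–Teller theorem predicts a tetragonal distortion (typically axial elongation) to lift the degeneracy.

[Co(CN)6]^4-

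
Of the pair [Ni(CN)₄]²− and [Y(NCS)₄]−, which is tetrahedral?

[Y(NCS)₄]−

For [Ni(CN)₄]²−: Ligand charges: each cyanide is −1. With an overall charge of −2 the nickel centre must be in the +2 oxidation state. Ni sits in group 10, so the d-electron count is 10 − 2 = 8. Cyanide is a strong-field ligand (high in the spectrochemical series). A 3d d⁸ ion with strong-field ligands gains enough CFSE to favour square planar over tetrahedral. → square planar.
For [Y(NCS)₄]−: Summing ligand charges against the −1 overall charge gives an oxidation state of +3 for yttrium. Group 3 minus oxidation state 3 gives a d⁰ configuration. A d⁰ ion has no crystal-field stabilisation preference between square planar and tetrahedral, so four ligands adopt the sterically favoured tetrahedral geometry. → tetrahedral.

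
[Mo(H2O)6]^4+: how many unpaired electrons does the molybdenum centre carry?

2 unpaired electrons

Water is neutral; balancing the +4 overall charge requires Mo(IV).
Mo sits in group 6, so the d-electron count is 6 − 4 = 2.
In an octahedral field the d² configuration is t₂g²e_g⁰ (only one arrangement possible), giving 2 unpaired electrons.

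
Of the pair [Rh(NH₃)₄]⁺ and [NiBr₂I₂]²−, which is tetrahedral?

[NiBr₂I₂]²−

For [Rh(NH₃)₄]⁺: Summing ligand charges against the +1 overall charge gives an oxidation state of +1 for rhodium. Rh sits in group 9, so the d-electron count is 9 − 1 = 8. A 4d d⁸ ion has a large crystal-field splitting; square planar leaves the high-energy d_{x²−y²} orbital empty and maximises CFSE. → square planar.
For [NiBr₂I₂]²−: Summing ligand charges against the −2 overall charge gives an oxidation state of +2 for nickel. Group 10 minus oxidation state 2 gives a d⁸ configuration. Bromide and iodide are weak-field ligands. With weak-field ligands the CFSE gain from square planar is small, so a 3d d⁸ ion takes the sterically preferred tetrahedral geometry. → tetrahedral.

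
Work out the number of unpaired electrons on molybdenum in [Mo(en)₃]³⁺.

3 unpaired electrons

Summing ligand charges against the +3 overall charge gives an oxidation state of +3 for molybdenum.
Mo sits in group 6, so the d-electron count is 6 − 3 = 3.
Counting donor atoms: 3×ethylenediamine (bidentate) → 6 donors. Coordination number = 6.
In an octahedral field the d³ configuration is t₂g³e_g⁰ (only one arrangement possible), giving 3 unpaired electrons.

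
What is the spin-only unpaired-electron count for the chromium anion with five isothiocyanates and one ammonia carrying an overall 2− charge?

Each isothiocyanate is −1; ammonia is neutral; balancing the −2 overall charge requires Cr(III).
Group 6 minus oxidation state 3 gives a d³ configuration.
In an octahedral field the d³ configuration is t₂g³e_g⁰ (only one arrangement possible), giving 3 unpaired electrons.

3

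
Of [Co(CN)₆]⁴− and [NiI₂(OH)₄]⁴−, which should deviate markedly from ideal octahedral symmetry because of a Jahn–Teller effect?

[Co(CN)₆]⁴−

[Co(CN)₆]⁴−: Summing ligand charges against the −4 overall charge gives an oxidation state of +2 for cobalt. Co sits in group 9, so the d-electron count is 9 − 2 = 7. Cyanide is a strong-field ligand (high in the spectrochemical series) for a first-row metal, so the complex is low-spin. The t₂g⁶e_g¹ (low-spin) configuration has an unevenly filled e_g set; the Jahn–Teller theorem predicts a tetragonal distortion (typically axial elongation) to lift the degeneracy.
[NiI₂(OH)₄]⁴−: Ligand charges: each iodide is −1; each hydroxide is −1. With an overall charge of −4 the nickel centre must be in the +2 oxidation state. Group 10 minus oxidation state 2 gives a d⁸ configuration. The d⁸ configuration leaves the e_g set evenly filled (or empty) — no strong Jahn–Teller driving force.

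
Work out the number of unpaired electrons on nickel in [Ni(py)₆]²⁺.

Pyridine is neutral; balancing the +2 overall charge requires Ni(II).
Ni sits in group 10, so the d-electron count is 10 − 2 = 8.
In an octahedral field the d⁸ configuration is t₂g⁶e_g² (only one arrangement possible), giving 2 unpaired electrons.

2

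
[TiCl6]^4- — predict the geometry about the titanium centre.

Ligand charges: each chloride is −1. With an overall charge of −4 the titanium centre must be in the +2 oxidation state.
Ti sits in group 4, so the d-electron count is 4 − 2 = 2.
Coordination number: 6.
Six donors around a single metal centre give an octahedral coordination sphere.

octahedral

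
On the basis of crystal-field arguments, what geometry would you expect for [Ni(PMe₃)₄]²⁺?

Ligand charges: trimethylphosphine is neutral. With an overall charge of +2 the nickel centre must be in the +2 oxidation state.
Nickel is a group-10 element; Ni(II) is therefore d⁸.
With 4 monodentate ligands the coordination number is 4.
Trimethylphosphine is a strong-field ligand (high in the spectrochemical series).
A 3d d⁸ ion with strong-field ligands gains enough CFSE to favour square planar over tetrahedral.

square planar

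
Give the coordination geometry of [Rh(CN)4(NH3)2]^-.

octahedral

Summing ligand charges against the −1 overall charge gives an oxidation state of +3 for rhodium.
Group 9 minus oxidation state 3 gives a d⁶ configuration.
With 6 monodentate ligands the coordination number is 6.
Six donors around a single metal centre give an octahedral coordination sphere.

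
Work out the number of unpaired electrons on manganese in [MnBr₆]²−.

3 unpaired electrons

Each bromide is −1; balancing the −2 overall charge requires Mn(IV).
Group 7 minus oxidation state 4 gives a d³ configuration.
In an octahedral field the d³ configuration is t₂g³e_g⁰ (only one arrangement possible), giving 3 unpaired electrons.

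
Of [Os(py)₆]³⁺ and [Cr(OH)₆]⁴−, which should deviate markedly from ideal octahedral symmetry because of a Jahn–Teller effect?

[Cr(OH)₆]⁴−

[Os(py)₆]³⁺: Summing ligand charges against the +3 overall charge gives an oxidation state of +3 for osmium. Osmium is a group-8 element; Os(III) is therefore d⁵. A 5d ion has a large Δₒ and is invariably low-spin. The d⁵ configuration leaves the e_g set evenly filled (or empty) — no strong Jahn–Teller driving force.
[Cr(OH)₆]⁴−: Each hydroxide is −1; balancing the −4 overall charge requires Cr(II). Cr sits in group 6, so the d-electron count is 6 − 2 = 4. Hydroxide is a weak-field ligand for a first-row metal, so the complex is high-spin. The t₂g³e_g¹ (high-spin) configuration has an unevenly filled e_g set; the Jahn–Teller theorem predicts a tetragonal distortion (typically axial elongation) to lift the degeneracy.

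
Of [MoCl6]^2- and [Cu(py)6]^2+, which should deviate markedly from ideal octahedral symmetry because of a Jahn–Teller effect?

[MoCl6]^2-: Ligand charges: each chloride is −1. With an overall charge of −2 the molybdenum centre must be in the +4 oxidation state. Group 6 minus oxidation state 4 gives a d² configuration. The d² configuration leaves the e_g set evenly filled (or empty) — no strong Jahn–Teller driving force.
[Cu(py)6]^2+: Pyridine is neutral; balancing the +2 overall charge requires Cu(II). Group 11 minus oxidation state 2 gives a d⁹ configuration. The t₂g⁶e_g³ configuration has an unevenly filled e_g set; the Jahn–Teller theorem predicts a tetragonal distortion (typically axial elongation) to lift the degeneracy.

[Cu(py)6]^2+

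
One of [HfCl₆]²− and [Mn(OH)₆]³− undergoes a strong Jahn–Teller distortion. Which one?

[Mn(OH)₆]³−

[HfCl₆]²−: Ligand charges: each chloride is −1. With an overall charge of −2 the hafnium centre must be in the +4 oxidation state. Hf sits in group 4, so the d-electron count is 4 − 4 = 0. The d⁰ configuration leaves the e_g set evenly filled (or empty) — no strong Jahn–Teller driving force.
[Mn(OH)₆]³−: Ligand charges: each hydroxide is −1. With an overall charge of −3 the manganese centre must be in the +3 oxidation state. Mn sits in group 7, so the d-electron count is 7 − 3 = 4. Hydroxide is a weak-field ligand for a first-row metal, so the complex is high-spin. The t₂g³e_g¹ (high-spin) configuration has an unevenly filled e_g set; the Jahn–Teller theorem predicts a tetragonal distortion (typically axial elongation) to lift the degeneracy.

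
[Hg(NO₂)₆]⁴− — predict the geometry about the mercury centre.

Each nitro (N-bound nitrite) is −1; balancing the −4 overall charge requires Hg(II).
Mercury is a group-12 element; Hg(II) is therefore d¹⁰.
Coordination number: 6.
Six donors around a single metal centre give an octahedral coordination sphere.

octahedral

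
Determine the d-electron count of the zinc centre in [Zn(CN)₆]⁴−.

Ligand charges: each cyanide is −1. With an overall charge of −4 the zinc centre must be in the +2 oxidation state.
Group 12 minus oxidation state 2 gives a d¹⁰ configuration.

d¹⁰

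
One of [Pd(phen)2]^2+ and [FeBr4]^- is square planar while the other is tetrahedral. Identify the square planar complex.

For [Pd(phen)2]^2+: Ligand charges: 1,10-phenanthroline is neutral. With an overall charge of +2 the palladium centre must be in the +2 oxidation state. Pd sits in group 10, so the d-electron count is 10 − 2 = 8. A 4d d⁸ ion has a large crystal-field splitting; square planar leaves the high-energy d_{x²−y²} orbital empty and maximises CFSE. → square planar.
For [FeBr4]^-: Ligand charges: each bromide is −1. With an overall charge of −1 the iron centre must be in the +3 oxidation state. Group 8 minus oxidation state 3 gives a d⁵ configuration. A high-spin d⁵ ion has zero CFSE in either geometry, so four ligands adopt the sterically favoured tetrahedral geometry. → tetrahedral.

[Pd(phen)2]^2+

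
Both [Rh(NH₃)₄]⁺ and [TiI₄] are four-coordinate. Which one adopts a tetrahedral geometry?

For [Rh(NH₃)₄]⁺: Ammonia is neutral; balancing the +1 overall charge requires Rh(I). Rh sits in group 9, so the d-electron count is 9 − 1 = 8. A 4d d⁸ ion has a large crystal-field splitting; square planar leaves the high-energy d_{x²−y²} orbital empty and maximises CFSE. → square planar.
For [TiI₄]: Each iodide is −1; balancing the 0 overall charge requires Ti(IV). Ti sits in group 4, so the d-electron count is 4 − 4 = 0. A d⁰ ion has no crystal-field stabilisation preference between square planar and tetrahedral, so four ligands adopt the sterically favoured tetrahedral geometry. → tetrahedral.

[TiI₄]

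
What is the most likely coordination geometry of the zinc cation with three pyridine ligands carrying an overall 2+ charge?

Ligand charges: pyridine is neutral. With an overall charge of +2 the zinc centre must be in the +2 oxidation state.
Zinc is a group-12 element; Zn(II) is therefore d¹⁰.
With 3 monodentate ligands the coordination number is 3.
Three ligands around a d¹⁰ centre minimise repulsion in a trigonal-planar arrangement.

trigonal planar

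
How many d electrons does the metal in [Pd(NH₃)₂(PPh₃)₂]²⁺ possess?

d⁸

Ammonia is neutral; triphenylphosphine is neutral; balancing the +2 overall charge requires Pd(II).
Pd sits in group 10, so the d-electron count is 10 − 2 = 8.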